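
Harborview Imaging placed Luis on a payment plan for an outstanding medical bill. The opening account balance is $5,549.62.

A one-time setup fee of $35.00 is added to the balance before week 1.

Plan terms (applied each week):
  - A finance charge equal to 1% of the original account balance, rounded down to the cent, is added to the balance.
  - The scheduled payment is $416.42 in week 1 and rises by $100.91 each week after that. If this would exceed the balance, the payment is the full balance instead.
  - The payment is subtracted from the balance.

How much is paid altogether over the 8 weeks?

$6,028.54

Week 1: opening $5,584.62; interest $55.49 → $5,640.11; payment $416.42; balance $5,223.69
Week 2: opening $5,223.69; interest $55.49 → $5,279.18; payment $517.33; balance $4,761.85
Week 3: opening $4,761.85; interest $55.49 → $4,817.34; payment $618.24; balance $4,199.10
Week 4: opening $4,199.10; interest $55.49 → $4,254.59; payment $719.15; balance $3,535.44
Week 5: opening $3,535.44; interest $55.49 → $3,590.93; payment $820.06; balance $2,770.87
Week 6: opening $2,770.87; interest $55.49 → $2,826.36; payment $920.97; balance $1,905.39
Week 7: opening $1,905.39; interest $55.49 → $1,960.88; payment $1,021.88; balance $939.00
Week 8: opening $939.00; interest $55.49 → $994.49; payment $994.49; balance $0.00
Total paid: $6,028.54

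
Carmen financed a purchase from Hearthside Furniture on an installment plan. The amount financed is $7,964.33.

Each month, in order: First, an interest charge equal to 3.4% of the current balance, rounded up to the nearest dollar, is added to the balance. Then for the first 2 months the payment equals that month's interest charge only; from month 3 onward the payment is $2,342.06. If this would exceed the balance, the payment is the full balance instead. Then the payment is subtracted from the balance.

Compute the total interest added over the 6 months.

# | Opening | Interest | Payment | End bal
1 | $7,964.33 | $271.00 | $271.00 | $7,964.33
2 | $7,964.33 | $271.00 | $271.00 | $7,964.33
3 | $7,964.33 | $271.00 | $2,342.06 | $5,893.27
4 | $5,893.27 | $201.00 | $2,342.06 | $3,752.21
5 | $3,752.21 | $128.00 | $2,342.06 | $1,538.15
6 | $1,538.15 | $53.00 | $1,591.15 | $0.00
Total interest: $271.00 + $271.00 + $271.00 + $201.00 + $128.00 + $53.00 = $1,195.00

$1,195.00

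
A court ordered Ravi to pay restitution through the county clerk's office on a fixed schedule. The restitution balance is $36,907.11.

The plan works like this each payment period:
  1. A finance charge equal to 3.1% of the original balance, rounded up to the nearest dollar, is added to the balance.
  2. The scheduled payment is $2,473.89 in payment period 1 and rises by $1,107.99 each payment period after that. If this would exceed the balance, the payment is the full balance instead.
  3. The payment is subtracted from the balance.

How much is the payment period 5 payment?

Payment period 1: opening $36,907.11; interest $1,145.00 → $38,052.11; payment $2,473.89; balance $35,578.22
Payment period 2: opening $35,578.22; interest $1,145.00 → $36,723.22; payment $3,581.88; balance $33,141.34
Payment period 3: opening $33,141.34; interest $1,145.00 → $34,286.34; payment $4,689.87; balance $29,596.47
Payment period 4: opening $29,596.47; interest $1,145.00 → $30,741.47; payment $5,797.86; balance $24,943.61
Payment period 5: opening $24,943.61; interest $1,145.00 → $26,088.61; payment $6,905.85; balance $19,182.76

$6,905.85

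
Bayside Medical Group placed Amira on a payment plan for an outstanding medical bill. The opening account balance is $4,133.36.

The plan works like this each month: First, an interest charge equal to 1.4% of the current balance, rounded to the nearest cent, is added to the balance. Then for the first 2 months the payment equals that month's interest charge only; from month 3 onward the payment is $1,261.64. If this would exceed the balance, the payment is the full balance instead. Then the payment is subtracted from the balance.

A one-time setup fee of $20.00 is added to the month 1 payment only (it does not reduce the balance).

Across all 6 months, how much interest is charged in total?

$245.15

Month 1: $4,133.36 +$57.87 interest = $4,191.23; pay $57.87 (+ $20.00 fee) → $4,133.36
Month 2: $4,133.36 +$57.87 interest = $4,191.23; pay $57.87 → $4,133.36
Month 3: $4,133.36 +$57.87 interest = $4,191.23; pay $1,261.64 → $2,929.59
Month 4: $2,929.59 +$41.01 interest = $2,970.60; pay $1,261.64 → $1,708.96
Month 5: $1,708.96 +$23.93 interest = $1,732.89; pay $1,261.64 → $471.25
Month 6: $471.25 +$6.60 interest = $477.85; pay $477.85 → $0.00
Total interest: $57.87 + $57.87 + $57.87 + $41.01 + $23.93 + $6.60 = $245.15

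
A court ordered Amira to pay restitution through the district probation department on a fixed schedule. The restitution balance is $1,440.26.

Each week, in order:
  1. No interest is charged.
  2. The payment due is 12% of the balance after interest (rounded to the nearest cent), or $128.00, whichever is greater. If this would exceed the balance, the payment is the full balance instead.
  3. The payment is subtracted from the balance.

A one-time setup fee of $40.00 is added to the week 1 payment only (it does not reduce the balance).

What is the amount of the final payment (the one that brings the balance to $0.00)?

$85.50

Week 1: opening $1,440.26; payment $172.83 (+ $40.00 fee); balance $1,267.43
Week 2: opening $1,267.43; payment $152.09; balance $1,115.34
Week 3: opening $1,115.34; payment $133.84; balance $981.50
Week 4: opening $981.50; payment $128.00; balance $853.50
Week 5: opening $853.50; payment $128.00; balance $725.50
Week 6: opening $725.50; payment $128.00; balance $597.50
Week 7: opening $597.50; payment $128.00; balance $469.50
Week 8: opening $469.50; payment $128.00; balance $341.50
Week 9: opening $341.50; payment $128.00; balance $213.50
Week 10: opening $213.50; payment $128.00; balance $85.50
Week 11: opening $85.50; payment $85.50; balance $0.00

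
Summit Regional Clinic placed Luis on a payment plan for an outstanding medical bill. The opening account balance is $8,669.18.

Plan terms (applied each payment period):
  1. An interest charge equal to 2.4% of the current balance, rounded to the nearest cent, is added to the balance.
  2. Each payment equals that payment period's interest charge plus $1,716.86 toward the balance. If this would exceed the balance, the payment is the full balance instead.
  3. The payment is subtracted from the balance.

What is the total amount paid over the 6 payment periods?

$9,299.48

Payment period 1: opening $8,669.18; interest $208.06 → $8,877.24; payment $1,924.92; balance $6,952.32
Payment period 2: opening $6,952.32; interest $166.86 → $7,119.18; payment $1,883.72; balance $5,235.46
Payment period 3: opening $5,235.46; interest $125.65 → $5,361.11; payment $1,842.51; balance $3,518.60
Payment period 4: opening $3,518.60; interest $84.45 → $3,603.05; payment $1,801.31; balance $1,801.74
Payment period 5: opening $1,801.74; interest $43.24 → $1,844.98; payment $1,760.10; balance $84.88
Payment period 6: opening $84.88; interest $2.04 → $86.92; payment $86.92; balance $0.00
Total paid: $9,299.48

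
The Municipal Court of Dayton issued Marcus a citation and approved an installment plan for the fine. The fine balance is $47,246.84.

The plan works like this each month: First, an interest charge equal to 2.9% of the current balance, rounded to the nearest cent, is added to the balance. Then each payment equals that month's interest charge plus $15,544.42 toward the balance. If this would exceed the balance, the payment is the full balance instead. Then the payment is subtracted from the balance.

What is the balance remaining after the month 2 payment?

$16,158.00

# | Opening | Interest | Payment | End bal
1 | $47,246.84 | $1,370.16 | $16,914.58 | $31,702.42
2 | $31,702.42 | $919.37 | $16,463.79 | $16,158.00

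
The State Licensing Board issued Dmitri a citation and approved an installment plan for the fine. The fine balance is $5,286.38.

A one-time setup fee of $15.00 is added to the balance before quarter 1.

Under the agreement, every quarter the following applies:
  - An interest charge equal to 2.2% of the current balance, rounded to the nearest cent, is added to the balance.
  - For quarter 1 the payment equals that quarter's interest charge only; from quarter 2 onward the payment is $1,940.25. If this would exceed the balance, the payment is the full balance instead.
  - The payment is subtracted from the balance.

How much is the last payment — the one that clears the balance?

$1,649.53

Quarter 1: $5,301.38 +$116.63 interest = $5,418.01; pay $116.63 → $5,301.38
Quarter 2: $5,301.38 +$116.63 interest = $5,418.01; pay $1,940.25 → $3,477.76
Quarter 3: $3,477.76 +$76.51 interest = $3,554.27; pay $1,940.25 → $1,614.02
Quarter 4: $1,614.02 +$35.51 interest = $1,649.53; pay $1,649.53 → $0.00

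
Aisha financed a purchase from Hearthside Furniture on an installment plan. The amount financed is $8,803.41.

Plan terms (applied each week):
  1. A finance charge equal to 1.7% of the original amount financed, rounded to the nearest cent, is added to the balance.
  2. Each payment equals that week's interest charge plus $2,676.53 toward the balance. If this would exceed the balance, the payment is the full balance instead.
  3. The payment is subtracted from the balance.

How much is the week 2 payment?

Week 1: opening $8,803.41; interest $149.66 → $8,953.07; payment $2,826.19; balance $6,126.88
Week 2: opening $6,126.88; interest $149.66 → $6,276.54; payment $2,826.19; balance $3,450.35

$2,826.19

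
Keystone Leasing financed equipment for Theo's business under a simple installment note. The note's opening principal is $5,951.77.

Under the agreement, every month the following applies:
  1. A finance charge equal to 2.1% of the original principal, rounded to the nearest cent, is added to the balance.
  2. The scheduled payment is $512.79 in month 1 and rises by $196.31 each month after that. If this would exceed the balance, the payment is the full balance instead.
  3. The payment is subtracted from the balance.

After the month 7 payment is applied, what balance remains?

$0.00

# | Opening | Interest | Payment | End bal
1 | $5,951.77 | $124.99 | $512.79 | $5,563.97
2 | $5,563.97 | $124.99 | $709.10 | $4,979.86
3 | $4,979.86 | $124.99 | $905.41 | $4,199.44
4 | $4,199.44 | $124.99 | $1,101.72 | $3,222.71
5 | $3,222.71 | $124.99 | $1,298.03 | $2,049.67
6 | $2,049.67 | $124.99 | $1,494.34 | $680.32
7 | $680.32 | $124.99 | $805.31 | $0.00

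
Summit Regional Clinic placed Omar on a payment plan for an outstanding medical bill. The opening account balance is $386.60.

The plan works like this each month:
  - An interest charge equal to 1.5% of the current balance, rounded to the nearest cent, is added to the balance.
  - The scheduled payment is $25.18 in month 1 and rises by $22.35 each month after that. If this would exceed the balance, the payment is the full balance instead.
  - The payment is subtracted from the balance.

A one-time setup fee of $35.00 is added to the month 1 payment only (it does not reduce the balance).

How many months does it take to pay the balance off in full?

Month 1: opening $386.60; interest $5.80 → $392.40; payment $25.18 (+ $35.00 fee); balance $367.22
Month 2: opening $367.22; interest $5.51 → $372.73; payment $47.53; balance $325.20
Month 3: opening $325.20; interest $4.88 → $330.08; payment $69.88; balance $260.20
Month 4: opening $260.20; interest $3.90 → $264.10; payment $92.23; balance $171.87
Month 5: opening $171.87; interest $2.58 → $174.45; payment $114.58; balance $59.87
Month 6: opening $59.87; interest $0.90 → $60.77; payment $60.77; balance $0.00
Balance reaches $0.00 in month 6.

6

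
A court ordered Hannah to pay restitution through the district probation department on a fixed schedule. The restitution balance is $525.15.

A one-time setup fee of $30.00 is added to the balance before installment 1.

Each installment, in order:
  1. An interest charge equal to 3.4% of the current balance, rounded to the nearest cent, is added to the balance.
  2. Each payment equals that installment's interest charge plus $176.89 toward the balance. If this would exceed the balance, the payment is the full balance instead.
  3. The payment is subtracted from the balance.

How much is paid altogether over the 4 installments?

Installment 1: opening $555.15; interest $18.88 → $574.03; payment $195.77; balance $378.26
Installment 2: opening $378.26; interest $12.86 → $391.12; payment $189.75; balance $201.37
Installment 3: opening $201.37; interest $6.85 → $208.22; payment $183.74; balance $24.48
Installment 4: opening $24.48; interest $0.83 → $25.31; payment $25.31; balance $0.00
Total paid: $594.57

$594.57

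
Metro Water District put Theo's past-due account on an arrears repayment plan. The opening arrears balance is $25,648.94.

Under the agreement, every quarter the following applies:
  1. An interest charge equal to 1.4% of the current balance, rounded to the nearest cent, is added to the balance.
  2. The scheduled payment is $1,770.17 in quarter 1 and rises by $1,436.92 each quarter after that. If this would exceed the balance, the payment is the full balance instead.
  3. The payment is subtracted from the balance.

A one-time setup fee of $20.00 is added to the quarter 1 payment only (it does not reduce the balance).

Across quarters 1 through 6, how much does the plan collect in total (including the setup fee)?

$27,114.95

Quarter 1: opening $25,648.94; interest $359.09 → $26,008.03; payment $1,770.17 (+ $20.00 fee); balance $24,237.86
Quarter 2: opening $24,237.86; interest $339.33 → $24,577.19; payment $3,207.09; balance $21,370.10
Quarter 3: opening $21,370.10; interest $299.18 → $21,669.28; payment $4,644.01; balance $17,025.27
Quarter 4: opening $17,025.27; interest $238.35 → $17,263.62; payment $6,080.93; balance $11,182.69
Quarter 5: opening $11,182.69; interest $156.56 → $11,339.25; payment $7,517.85; balance $3,821.40
Quarter 6: opening $3,821.40; interest $53.50 → $3,874.90; payment $3,874.90; balance $0.00
Total paid: $27,114.95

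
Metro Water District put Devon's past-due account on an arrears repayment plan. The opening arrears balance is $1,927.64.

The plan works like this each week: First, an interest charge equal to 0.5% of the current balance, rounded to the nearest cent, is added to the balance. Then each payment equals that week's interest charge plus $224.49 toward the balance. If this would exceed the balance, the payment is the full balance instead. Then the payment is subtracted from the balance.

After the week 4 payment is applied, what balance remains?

# | Opening | Interest | Payment | End bal
1 | $1,927.64 | $9.64 | $234.13 | $1,703.15
2 | $1,703.15 | $8.52 | $233.01 | $1,478.66
3 | $1,478.66 | $7.39 | $231.88 | $1,254.17
4 | $1,254.17 | $6.27 | $230.76 | $1,029.68

$1,029.68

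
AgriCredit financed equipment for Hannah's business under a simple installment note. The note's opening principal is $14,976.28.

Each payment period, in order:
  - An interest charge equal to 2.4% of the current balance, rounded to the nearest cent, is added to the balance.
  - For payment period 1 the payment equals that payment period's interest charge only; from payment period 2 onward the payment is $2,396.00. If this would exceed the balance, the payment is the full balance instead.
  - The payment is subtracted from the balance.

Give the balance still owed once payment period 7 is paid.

$1,999.81

# | Opening | Interest | Payment | End bal
1 | $14,976.28 | $359.43 | $359.43 | $14,976.28
2 | $14,976.28 | $359.43 | $2,396.00 | $12,939.71
3 | $12,939.71 | $310.55 | $2,396.00 | $10,854.26
4 | $10,854.26 | $260.50 | $2,396.00 | $8,718.76
5 | $8,718.76 | $209.25 | $2,396.00 | $6,532.01
6 | $6,532.01 | $156.77 | $2,396.00 | $4,292.78
7 | $4,292.78 | $103.03 | $2,396.00 | $1,999.81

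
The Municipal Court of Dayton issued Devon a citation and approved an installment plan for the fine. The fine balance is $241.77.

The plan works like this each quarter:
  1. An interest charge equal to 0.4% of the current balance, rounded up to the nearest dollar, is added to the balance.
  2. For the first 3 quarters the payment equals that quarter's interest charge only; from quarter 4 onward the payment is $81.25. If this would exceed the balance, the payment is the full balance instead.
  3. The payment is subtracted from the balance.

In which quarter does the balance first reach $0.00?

7

Quarter 1: $241.77 +$1.00 interest = $242.77; pay $1.00 → $241.77
Quarter 2: $241.77 +$1.00 interest = $242.77; pay $1.00 → $241.77
Quarter 3: $241.77 +$1.00 interest = $242.77; pay $1.00 → $241.77
Quarter 4: $241.77 +$1.00 interest = $242.77; pay $81.25 → $161.52
Quarter 5: $161.52 +$1.00 interest = $162.52; pay $81.25 → $81.27
Quarter 6: $81.27 +$1.00 interest = $82.27; pay $81.25 → $1.02
Quarter 7: $1.02 +$1.00 interest = $2.02; pay $2.02 → $0.00
Balance reaches $0.00 in quarter 7.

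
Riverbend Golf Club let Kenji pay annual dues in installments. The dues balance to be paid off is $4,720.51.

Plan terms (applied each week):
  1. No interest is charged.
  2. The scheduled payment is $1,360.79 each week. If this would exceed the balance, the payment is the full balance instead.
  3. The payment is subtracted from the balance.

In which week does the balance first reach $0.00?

# | Opening | Payment | End bal
1 | $4,720.51 | $1,360.79 | $3,359.72
2 | $3,359.72 | $1,360.79 | $1,998.93
3 | $1,998.93 | $1,360.79 | $638.14
4 | $638.14 | $638.14 | $0.00
Balance reaches $0.00 in week 4.

4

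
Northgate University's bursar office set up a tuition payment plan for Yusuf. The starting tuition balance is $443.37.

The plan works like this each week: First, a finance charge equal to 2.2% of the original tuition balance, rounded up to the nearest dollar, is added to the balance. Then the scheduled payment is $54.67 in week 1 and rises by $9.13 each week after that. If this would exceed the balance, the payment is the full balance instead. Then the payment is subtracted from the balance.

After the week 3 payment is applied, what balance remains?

$281.97

Week 1: $443.37 +$10.00 interest = $453.37; pay $54.67 → $398.70
Week 2: $398.70 +$10.00 interest = $408.70; pay $63.80 → $344.90
Week 3: $344.90 +$10.00 interest = $354.90; pay $72.93 → $281.97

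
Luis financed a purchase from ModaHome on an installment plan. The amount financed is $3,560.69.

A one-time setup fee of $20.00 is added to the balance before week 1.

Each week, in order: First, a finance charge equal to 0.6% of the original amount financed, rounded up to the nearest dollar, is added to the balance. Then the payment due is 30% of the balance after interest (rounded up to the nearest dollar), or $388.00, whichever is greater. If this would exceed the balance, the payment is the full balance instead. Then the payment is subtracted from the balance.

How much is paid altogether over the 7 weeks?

$3,734.69

# | Opening | Interest | Payment | End bal
1 | $3,580.69 | $22.00 | $1,081.00 | $2,521.69
2 | $2,521.69 | $22.00 | $764.00 | $1,779.69
3 | $1,779.69 | $22.00 | $541.00 | $1,260.69
4 | $1,260.69 | $22.00 | $388.00 | $894.69
5 | $894.69 | $22.00 | $388.00 | $528.69
6 | $528.69 | $22.00 | $388.00 | $162.69
7 | $162.69 | $22.00 | $184.69 | $0.00
Total paid: $3,734.69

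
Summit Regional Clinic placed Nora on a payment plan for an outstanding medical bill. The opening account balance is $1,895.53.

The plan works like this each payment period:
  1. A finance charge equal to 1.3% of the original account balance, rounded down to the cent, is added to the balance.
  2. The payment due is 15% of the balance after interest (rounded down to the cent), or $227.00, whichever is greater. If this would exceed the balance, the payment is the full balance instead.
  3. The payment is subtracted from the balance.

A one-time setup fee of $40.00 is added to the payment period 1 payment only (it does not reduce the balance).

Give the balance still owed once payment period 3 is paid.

$1,205.92

# | Opening | Interest | Payment | Fee | End bal
1 | $1,895.53 | $24.64 | $288.02 | $40.00 | $1,632.15
2 | $1,632.15 | $24.64 | $248.51 | — | $1,408.28
3 | $1,408.28 | $24.64 | $227.00 | — | $1,205.92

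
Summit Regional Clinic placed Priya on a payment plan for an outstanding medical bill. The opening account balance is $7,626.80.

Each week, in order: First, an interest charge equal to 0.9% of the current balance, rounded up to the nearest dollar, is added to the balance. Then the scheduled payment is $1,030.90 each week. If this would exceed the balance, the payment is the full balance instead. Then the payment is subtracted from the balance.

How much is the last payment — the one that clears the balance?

Week 1: $7,626.80 +$69.00 interest = $7,695.80; pay $1,030.90 → $6,664.90
Week 2: $6,664.90 +$60.00 interest = $6,724.90; pay $1,030.90 → $5,694.00
Week 3: $5,694.00 +$52.00 interest = $5,746.00; pay $1,030.90 → $4,715.10
Week 4: $4,715.10 +$43.00 interest = $4,758.10; pay $1,030.90 → $3,727.20
Week 5: $3,727.20 +$34.00 interest = $3,761.20; pay $1,030.90 → $2,730.30
Week 6: $2,730.30 +$25.00 interest = $2,755.30; pay $1,030.90 → $1,724.40
Week 7: $1,724.40 +$16.00 interest = $1,740.40; pay $1,030.90 → $709.50
Week 8: $709.50 +$7.00 interest = $716.50; pay $716.50 → $0.00

$716.50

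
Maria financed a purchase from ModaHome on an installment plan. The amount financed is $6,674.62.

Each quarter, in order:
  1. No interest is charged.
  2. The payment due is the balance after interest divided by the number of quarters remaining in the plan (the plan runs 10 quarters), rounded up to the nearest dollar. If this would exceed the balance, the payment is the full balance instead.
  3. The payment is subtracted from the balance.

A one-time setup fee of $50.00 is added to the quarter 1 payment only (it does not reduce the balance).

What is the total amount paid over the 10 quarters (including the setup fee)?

# | Opening | Payment | Fee | End bal
1 | $6,674.62 | $668.00 | $50.00 | $6,006.62
2 | $6,006.62 | $668.00 | — | $5,338.62
3 | $5,338.62 | $668.00 | — | $4,670.62
4 | $4,670.62 | $668.00 | — | $4,002.62
5 | $4,002.62 | $668.00 | — | $3,334.62
6 | $3,334.62 | $667.00 | — | $2,667.62
7 | $2,667.62 | $667.00 | — | $2,000.62
8 | $2,000.62 | $667.00 | — | $1,333.62
9 | $1,333.62 | $667.00 | — | $666.62
10 | $666.62 | $666.62 | — | $0.00
Total paid: $6,724.62

$6,724.62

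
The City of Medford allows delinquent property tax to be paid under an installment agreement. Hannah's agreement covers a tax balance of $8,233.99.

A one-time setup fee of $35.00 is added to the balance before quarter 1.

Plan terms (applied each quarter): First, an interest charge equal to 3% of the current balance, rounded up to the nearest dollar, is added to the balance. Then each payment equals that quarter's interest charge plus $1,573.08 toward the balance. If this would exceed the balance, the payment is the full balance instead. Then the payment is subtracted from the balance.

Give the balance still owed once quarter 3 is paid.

Quarter 1: opening $8,268.99; interest $249.00 → $8,517.99; payment $1,822.08; balance $6,695.91
Quarter 2: opening $6,695.91; interest $201.00 → $6,896.91; payment $1,774.08; balance $5,122.83
Quarter 3: opening $5,122.83; interest $154.00 → $5,276.83; payment $1,727.08; balance $3,549.75

$3,549.75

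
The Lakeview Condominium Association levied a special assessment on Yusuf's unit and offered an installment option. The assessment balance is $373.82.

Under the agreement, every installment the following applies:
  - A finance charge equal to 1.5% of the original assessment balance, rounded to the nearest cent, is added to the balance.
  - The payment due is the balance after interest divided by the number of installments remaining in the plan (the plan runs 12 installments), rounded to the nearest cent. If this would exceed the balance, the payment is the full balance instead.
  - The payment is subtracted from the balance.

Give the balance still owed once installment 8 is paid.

# | Opening | Interest | Payment | End bal
1 | $373.82 | $5.61 | $31.62 | $347.81
2 | $347.81 | $5.61 | $32.13 | $321.29
3 | $321.29 | $5.61 | $32.69 | $294.21
4 | $294.21 | $5.61 | $33.31 | $266.51
5 | $266.51 | $5.61 | $34.02 | $238.10
6 | $238.10 | $5.61 | $34.82 | $208.89
7 | $208.89 | $5.61 | $35.75 | $178.75
8 | $178.75 | $5.61 | $36.87 | $147.49

$147.49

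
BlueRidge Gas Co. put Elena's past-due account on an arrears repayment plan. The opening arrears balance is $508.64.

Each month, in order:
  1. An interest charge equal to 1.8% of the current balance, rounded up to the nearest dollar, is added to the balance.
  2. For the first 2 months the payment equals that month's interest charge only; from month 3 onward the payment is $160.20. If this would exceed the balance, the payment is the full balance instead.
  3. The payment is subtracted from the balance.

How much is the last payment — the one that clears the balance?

# | Opening | Interest | Payment | End bal
1 | $508.64 | $10.00 | $10.00 | $508.64
2 | $508.64 | $10.00 | $10.00 | $508.64
3 | $508.64 | $10.00 | $160.20 | $358.44
4 | $358.44 | $7.00 | $160.20 | $205.24
5 | $205.24 | $4.00 | $160.20 | $49.04
6 | $49.04 | $1.00 | $50.04 | $0.00

$50.04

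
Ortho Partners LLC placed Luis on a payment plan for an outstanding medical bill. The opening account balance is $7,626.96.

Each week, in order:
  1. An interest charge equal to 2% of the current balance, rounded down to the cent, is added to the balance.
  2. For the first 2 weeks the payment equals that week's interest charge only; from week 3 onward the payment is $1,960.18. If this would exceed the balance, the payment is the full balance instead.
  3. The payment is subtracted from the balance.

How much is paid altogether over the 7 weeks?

# | Opening | Interest | Payment | End bal
1 | $7,626.96 | $152.53 | $152.53 | $7,626.96
2 | $7,626.96 | $152.53 | $152.53 | $7,626.96
3 | $7,626.96 | $152.53 | $1,960.18 | $5,819.31
4 | $5,819.31 | $116.38 | $1,960.18 | $3,975.51
5 | $3,975.51 | $79.51 | $1,960.18 | $2,094.84
6 | $2,094.84 | $41.89 | $1,960.18 | $176.55
7 | $176.55 | $3.53 | $180.08 | $0.00
Total paid: $8,325.86

$8,325.86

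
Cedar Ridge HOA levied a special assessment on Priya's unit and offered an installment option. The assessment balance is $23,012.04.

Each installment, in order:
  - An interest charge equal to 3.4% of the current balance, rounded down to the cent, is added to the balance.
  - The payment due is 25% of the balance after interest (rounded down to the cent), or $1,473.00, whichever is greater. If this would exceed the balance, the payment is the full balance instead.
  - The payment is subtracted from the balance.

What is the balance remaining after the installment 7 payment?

Installment 1: opening $23,012.04; interest $782.40 → $23,794.44; payment $5,948.61; balance $17,845.83
Installment 2: opening $17,845.83; interest $606.75 → $18,452.58; payment $4,613.14; balance $13,839.44
Installment 3: opening $13,839.44; interest $470.54 → $14,309.98; payment $3,577.49; balance $10,732.49
Installment 4: opening $10,732.49; interest $364.90 → $11,097.39; payment $2,774.34; balance $8,323.05
Installment 5: opening $8,323.05; interest $282.98 → $8,606.03; payment $2,151.50; balance $6,454.53
Installment 6: opening $6,454.53; interest $219.45 → $6,673.98; payment $1,668.49; balance $5,005.49
Installment 7: opening $5,005.49; interest $170.18 → $5,175.67; payment $1,473.00; balance $3,702.67

$3,702.67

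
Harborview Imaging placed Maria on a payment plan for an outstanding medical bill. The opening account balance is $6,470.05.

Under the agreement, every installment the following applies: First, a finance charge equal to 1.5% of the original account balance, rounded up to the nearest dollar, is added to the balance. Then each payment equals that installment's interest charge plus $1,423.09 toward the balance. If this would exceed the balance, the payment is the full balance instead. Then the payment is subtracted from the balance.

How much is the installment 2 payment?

# | Opening | Interest | Payment | End bal
1 | $6,470.05 | $98.00 | $1,521.09 | $5,046.96
2 | $5,046.96 | $98.00 | $1,521.09 | $3,623.87

$1,521.09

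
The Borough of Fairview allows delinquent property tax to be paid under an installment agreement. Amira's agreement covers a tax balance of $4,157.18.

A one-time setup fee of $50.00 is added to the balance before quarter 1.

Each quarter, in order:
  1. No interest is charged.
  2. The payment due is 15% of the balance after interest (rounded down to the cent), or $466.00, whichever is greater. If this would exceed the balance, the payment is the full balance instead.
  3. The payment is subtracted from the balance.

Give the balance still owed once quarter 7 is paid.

$709.70

# | Opening | Payment | End bal
1 | $4,207.18 | $631.07 | $3,576.11
2 | $3,576.11 | $536.41 | $3,039.70
3 | $3,039.70 | $466.00 | $2,573.70
4 | $2,573.70 | $466.00 | $2,107.70
5 | $2,107.70 | $466.00 | $1,641.70
6 | $1,641.70 | $466.00 | $1,175.70
7 | $1,175.70 | $466.00 | $709.70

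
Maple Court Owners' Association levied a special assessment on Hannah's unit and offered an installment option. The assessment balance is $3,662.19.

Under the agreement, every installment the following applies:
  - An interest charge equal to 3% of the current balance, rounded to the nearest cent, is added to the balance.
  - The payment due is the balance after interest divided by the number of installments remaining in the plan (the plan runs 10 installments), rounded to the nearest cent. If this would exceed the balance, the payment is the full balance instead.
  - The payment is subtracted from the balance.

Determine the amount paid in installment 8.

Installment 1: opening $3,662.19; interest $109.87 → $3,772.06; payment $377.21; balance $3,394.85
Installment 2: opening $3,394.85; interest $101.85 → $3,496.70; payment $388.52; balance $3,108.18
Installment 3: opening $3,108.18; interest $93.25 → $3,201.43; payment $400.18; balance $2,801.25
Installment 4: opening $2,801.25; interest $84.04 → $2,885.29; payment $412.18; balance $2,473.11
Installment 5: opening $2,473.11; interest $74.19 → $2,547.30; payment $424.55; balance $2,122.75
Installment 6: opening $2,122.75; interest $63.68 → $2,186.43; payment $437.29; balance $1,749.14
Installment 7: opening $1,749.14; interest $52.47 → $1,801.61; payment $450.40; balance $1,351.21
Installment 8: opening $1,351.21; interest $40.54 → $1,391.75; payment $463.92; balance $927.83

$463.92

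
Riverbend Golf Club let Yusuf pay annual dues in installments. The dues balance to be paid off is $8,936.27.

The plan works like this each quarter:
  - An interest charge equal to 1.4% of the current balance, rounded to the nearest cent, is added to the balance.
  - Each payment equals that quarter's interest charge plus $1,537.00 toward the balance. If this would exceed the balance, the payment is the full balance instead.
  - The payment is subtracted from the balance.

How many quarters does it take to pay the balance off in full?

6

Quarter 1: opening $8,936.27; interest $125.11 → $9,061.38; payment $1,662.11; balance $7,399.27
Quarter 2: opening $7,399.27; interest $103.59 → $7,502.86; payment $1,640.59; balance $5,862.27
Quarter 3: opening $5,862.27; interest $82.07 → $5,944.34; payment $1,619.07; balance $4,325.27
Quarter 4: opening $4,325.27; interest $60.55 → $4,385.82; payment $1,597.55; balance $2,788.27
Quarter 5: opening $2,788.27; interest $39.04 → $2,827.31; payment $1,576.04; balance $1,251.27
Quarter 6: opening $1,251.27; interest $17.52 → $1,268.79; payment $1,268.79; balance $0.00
Balance reaches $0.00 in quarter 6.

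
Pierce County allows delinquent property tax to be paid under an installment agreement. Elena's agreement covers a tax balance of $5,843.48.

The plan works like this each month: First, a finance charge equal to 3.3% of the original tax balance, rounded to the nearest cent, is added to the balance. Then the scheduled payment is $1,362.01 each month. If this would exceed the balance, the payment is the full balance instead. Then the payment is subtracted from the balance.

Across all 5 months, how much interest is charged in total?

# | Opening | Interest | Payment | End bal
1 | $5,843.48 | $192.83 | $1,362.01 | $4,674.30
2 | $4,674.30 | $192.83 | $1,362.01 | $3,505.12
3 | $3,505.12 | $192.83 | $1,362.01 | $2,335.94
4 | $2,335.94 | $192.83 | $1,362.01 | $1,166.76
5 | $1,166.76 | $192.83 | $1,359.59 | $0.00
Total interest: $192.83 + $192.83 + $192.83 + $192.83 + $192.83 = $964.15

$964.15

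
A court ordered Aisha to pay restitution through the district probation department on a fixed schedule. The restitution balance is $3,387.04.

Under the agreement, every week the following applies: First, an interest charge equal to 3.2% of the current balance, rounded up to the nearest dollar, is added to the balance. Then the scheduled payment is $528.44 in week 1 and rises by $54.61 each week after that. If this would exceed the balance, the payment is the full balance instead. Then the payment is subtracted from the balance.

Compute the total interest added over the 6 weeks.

$407.00

Week 1: opening $3,387.04; interest $109.00 → $3,496.04; payment $528.44; balance $2,967.60
Week 2: opening $2,967.60; interest $95.00 → $3,062.60; payment $583.05; balance $2,479.55
Week 3: opening $2,479.55; interest $80.00 → $2,559.55; payment $637.66; balance $1,921.89
Week 4: opening $1,921.89; interest $62.00 → $1,983.89; payment $692.27; balance $1,291.62
Week 5: opening $1,291.62; interest $42.00 → $1,333.62; payment $746.88; balance $586.74
Week 6: opening $586.74; interest $19.00 → $605.74; payment $605.74; balance $0.00
Total interest: $109.00 + $95.00 + $80.00 + $62.00 + $42.00 + $19.00 = $407.00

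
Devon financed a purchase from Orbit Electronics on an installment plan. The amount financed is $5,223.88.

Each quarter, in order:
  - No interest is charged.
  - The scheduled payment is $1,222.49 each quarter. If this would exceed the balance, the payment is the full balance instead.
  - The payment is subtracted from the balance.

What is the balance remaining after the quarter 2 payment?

Quarter 1: $5,223.88 − $1,222.49 → $4,001.39
Quarter 2: $4,001.39 − $1,222.49 → $2,778.90

$2,778.90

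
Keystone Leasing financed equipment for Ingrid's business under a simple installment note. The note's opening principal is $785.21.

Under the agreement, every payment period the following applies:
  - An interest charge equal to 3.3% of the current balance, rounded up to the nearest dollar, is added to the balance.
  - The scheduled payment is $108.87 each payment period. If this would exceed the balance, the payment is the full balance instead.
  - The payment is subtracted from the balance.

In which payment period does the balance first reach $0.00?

Payment period 1: opening $785.21; interest $26.00 → $811.21; payment $108.87; balance $702.34
Payment period 2: opening $702.34; interest $24.00 → $726.34; payment $108.87; balance $617.47
Payment period 3: opening $617.47; interest $21.00 → $638.47; payment $108.87; balance $529.60
Payment period 4: opening $529.60; interest $18.00 → $547.60; payment $108.87; balance $438.73
Payment period 5: opening $438.73; interest $15.00 → $453.73; payment $108.87; balance $344.86
Payment period 6: opening $344.86; interest $12.00 → $356.86; payment $108.87; balance $247.99
Payment period 7: opening $247.99; interest $9.00 → $256.99; payment $108.87; balance $148.12
Payment period 8: opening $148.12; interest $5.00 → $153.12; payment $108.87; balance $44.25
Payment period 9: opening $44.25; interest $2.00 → $46.25; payment $46.25; balance $0.00
Balance reaches $0.00 in payment period 9.

9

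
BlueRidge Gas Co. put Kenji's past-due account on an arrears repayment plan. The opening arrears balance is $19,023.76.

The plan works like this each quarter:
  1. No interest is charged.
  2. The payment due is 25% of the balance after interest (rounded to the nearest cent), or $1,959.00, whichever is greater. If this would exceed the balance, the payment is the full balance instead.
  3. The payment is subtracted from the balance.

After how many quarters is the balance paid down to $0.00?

Quarter 1: $19,023.76 − $4,755.94 → $14,267.82
Quarter 2: $14,267.82 − $3,566.96 → $10,700.86
Quarter 3: $10,700.86 − $2,675.22 → $8,025.64
Quarter 4: $8,025.64 − $2,006.41 → $6,019.23
Quarter 5: $6,019.23 − $1,959.00 → $4,060.23
Quarter 6: $4,060.23 − $1,959.00 → $2,101.23
Quarter 7: $2,101.23 − $1,959.00 → $142.23
Quarter 8: $142.23 − $142.23 → $0.00
Balance reaches $0.00 in quarter 8.

8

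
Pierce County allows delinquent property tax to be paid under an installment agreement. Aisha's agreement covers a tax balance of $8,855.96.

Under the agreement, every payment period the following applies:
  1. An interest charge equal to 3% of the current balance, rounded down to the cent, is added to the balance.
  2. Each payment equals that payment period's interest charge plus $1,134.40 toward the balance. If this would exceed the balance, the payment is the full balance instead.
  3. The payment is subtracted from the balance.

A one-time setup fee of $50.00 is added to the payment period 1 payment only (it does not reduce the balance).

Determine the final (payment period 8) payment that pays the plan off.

# | Opening | Interest | Payment | Fee | End bal
1 | $8,855.96 | $265.67 | $1,400.07 | $50.00 | $7,721.56
2 | $7,721.56 | $231.64 | $1,366.04 | — | $6,587.16
3 | $6,587.16 | $197.61 | $1,332.01 | — | $5,452.76
4 | $5,452.76 | $163.58 | $1,297.98 | — | $4,318.36
5 | $4,318.36 | $129.55 | $1,263.95 | — | $3,183.96
6 | $3,183.96 | $95.51 | $1,229.91 | — | $2,049.56
7 | $2,049.56 | $61.48 | $1,195.88 | — | $915.16
8 | $915.16 | $27.45 | $942.61 | — | $0.00

$942.61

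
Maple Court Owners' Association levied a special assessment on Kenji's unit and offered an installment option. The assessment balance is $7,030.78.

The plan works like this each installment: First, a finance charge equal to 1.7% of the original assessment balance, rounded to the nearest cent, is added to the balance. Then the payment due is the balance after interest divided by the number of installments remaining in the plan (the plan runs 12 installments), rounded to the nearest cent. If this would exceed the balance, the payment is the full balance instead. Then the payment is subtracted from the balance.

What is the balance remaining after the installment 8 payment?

$2,831.17

Installment 1: opening $7,030.78; interest $119.52 → $7,150.30; payment $595.86; balance $6,554.44
Installment 2: opening $6,554.44; interest $119.52 → $6,673.96; payment $606.72; balance $6,067.24
Installment 3: opening $6,067.24; interest $119.52 → $6,186.76; payment $618.68; balance $5,568.08
Installment 4: opening $5,568.08; interest $119.52 → $5,687.60; payment $631.96; balance $5,055.64
Installment 5: opening $5,055.64; interest $119.52 → $5,175.16; payment $646.90; balance $4,528.26
Installment 6: opening $4,528.26; interest $119.52 → $4,647.78; payment $663.97; balance $3,983.81
Installment 7: opening $3,983.81; interest $119.52 → $4,103.33; payment $683.89; balance $3,419.44
Installment 8: opening $3,419.44; interest $119.52 → $3,538.96; payment $707.79; balance $2,831.17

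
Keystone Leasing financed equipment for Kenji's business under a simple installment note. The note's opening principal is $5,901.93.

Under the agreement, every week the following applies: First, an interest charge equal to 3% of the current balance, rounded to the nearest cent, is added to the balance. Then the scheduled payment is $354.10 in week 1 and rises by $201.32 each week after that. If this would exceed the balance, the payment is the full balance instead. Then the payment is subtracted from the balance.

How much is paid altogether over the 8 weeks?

$6,809.20

Week 1: $5,901.93 +$177.06 interest = $6,078.99; pay $354.10 → $5,724.89
Week 2: $5,724.89 +$171.75 interest = $5,896.64; pay $555.42 → $5,341.22
Week 3: $5,341.22 +$160.24 interest = $5,501.46; pay $756.74 → $4,744.72
Week 4: $4,744.72 +$142.34 interest = $4,887.06; pay $958.06 → $3,929.00
Week 5: $3,929.00 +$117.87 interest = $4,046.87; pay $1,159.38 → $2,887.49
Week 6: $2,887.49 +$86.62 interest = $2,974.11; pay $1,360.70 → $1,613.41
Week 7: $1,613.41 +$48.40 interest = $1,661.81; pay $1,562.02 → $99.79
Week 8: $99.79 +$2.99 interest = $102.78; pay $102.78 → $0.00
Total paid: $6,809.20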